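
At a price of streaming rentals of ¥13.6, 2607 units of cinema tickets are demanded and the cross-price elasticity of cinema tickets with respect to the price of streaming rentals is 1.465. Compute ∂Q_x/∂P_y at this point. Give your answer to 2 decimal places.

280.83

ε = (∂Q_x/∂P_y)·(P_y/Q_x) ⇒ ∂Q_x/∂P_y = ε·Q_x/P_y = 1.465 × 2607/13.6 ≈ 280.83.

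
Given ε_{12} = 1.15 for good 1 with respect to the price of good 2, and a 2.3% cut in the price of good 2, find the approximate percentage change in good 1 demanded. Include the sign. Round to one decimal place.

-2.6%

%ΔQ ≈ ε × %ΔP of good 2 = 1.15 × (-2.3%) = -2.6%.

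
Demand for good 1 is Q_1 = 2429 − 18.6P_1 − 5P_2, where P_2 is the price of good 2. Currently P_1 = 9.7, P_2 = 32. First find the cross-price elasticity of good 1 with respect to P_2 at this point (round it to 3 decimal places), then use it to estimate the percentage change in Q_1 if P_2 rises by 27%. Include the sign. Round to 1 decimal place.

-2.1%

At P_1 = 9.7, P_2 = 32: Q_1 = 2088.58.
∂Q_1/∂P_2 = -5.
ε = (∂Q_1/∂P_2)(P_2/Q_1) = -5.0000 × 32/2088.58 ≈ -0.077.
%ΔQ_1 ≈ ε × %ΔP_2 = -0.077 × (27%) = -2.1%.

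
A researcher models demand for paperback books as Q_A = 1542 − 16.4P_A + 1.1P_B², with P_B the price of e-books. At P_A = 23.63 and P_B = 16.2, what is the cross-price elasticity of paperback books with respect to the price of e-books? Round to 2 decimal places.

0.40

At P_A = 23.63 and P_B = 16.2: Q_A = 1443.152.
∂Q_A/∂P_B = 2.2P_B = 2.2(16.2) = 35.6400.
ε = (∂Q_A/∂P_B)(P_B/Q_A) = 35.6400 × (16.2/1443.152) ≈ 0.40.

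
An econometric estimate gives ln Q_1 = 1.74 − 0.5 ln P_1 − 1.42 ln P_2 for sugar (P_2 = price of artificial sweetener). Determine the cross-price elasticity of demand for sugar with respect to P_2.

In a log-linear (constant-elasticity) demand function, the coefficient on ln P_2 is the cross-price elasticity.
ε = -1.42. Negative, so sugar and artificial sweetener are complements.

-1.42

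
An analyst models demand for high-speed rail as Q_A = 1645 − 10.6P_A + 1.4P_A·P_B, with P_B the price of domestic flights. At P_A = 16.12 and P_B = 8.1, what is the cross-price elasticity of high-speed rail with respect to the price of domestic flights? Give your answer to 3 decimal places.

0.110

At P_A = 16.12 and P_B = 8.1: Q_A = 1656.929.
∂Q_A/∂P_B = 1.4P_A = 1.4(16.12) = 22.5680.
ε = (∂Q_A/∂P_B)(P_B/Q_A) = 22.5680 × (8.1/1656.929) ≈ 0.110.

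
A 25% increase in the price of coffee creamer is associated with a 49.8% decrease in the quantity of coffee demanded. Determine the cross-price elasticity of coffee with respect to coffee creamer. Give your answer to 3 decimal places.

-1.992

ε = (%ΔQ of coffee) / (%ΔP of coffee creamer) = (-49.8%) / (25%) ≈ -1.992.
Negative cross-price elasticity: complements.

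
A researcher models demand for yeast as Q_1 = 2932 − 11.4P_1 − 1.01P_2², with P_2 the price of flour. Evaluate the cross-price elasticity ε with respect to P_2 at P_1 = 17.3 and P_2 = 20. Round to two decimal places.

-0.35

At P_1 = 17.3 and P_2 = 20: Q_1 = 2330.78.
∂Q_1/∂P_2 = -2.02P_2 = -2.02(20) = -40.4000.
ε = (∂Q_1/∂P_2)(P_2/Q_1) = -40.4000 × (20/2330.78) ≈ -0.35.
ε < 0: complements.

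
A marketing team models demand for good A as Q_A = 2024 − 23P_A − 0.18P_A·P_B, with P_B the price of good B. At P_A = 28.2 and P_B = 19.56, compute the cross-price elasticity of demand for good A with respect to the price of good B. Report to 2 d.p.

At P_A = 28.2 and P_B = 19.56: Q_A = 1276.113.
∂Q_A/∂P_B = -0.18P_A = -0.18(28.2) = -5.0760.
ε = (∂Q_A/∂P_B)(P_B/Q_A) = -5.0760 × (19.56/1276.113) ≈ -0.08.

-0.08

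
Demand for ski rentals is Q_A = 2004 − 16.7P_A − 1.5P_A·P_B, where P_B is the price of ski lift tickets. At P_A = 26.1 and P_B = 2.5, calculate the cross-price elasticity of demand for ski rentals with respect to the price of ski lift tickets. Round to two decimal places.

-0.07

At P_A = 26.1 and P_B = 2.5: Q_A = 1470.255.
∂Q_A/∂P_B = -1.5P_A = -1.5(26.1) = -39.1500.
ε = (∂Q_A/∂P_B)(P_B/Q_A) = -39.1500 × (2.5/1470.255) ≈ -0.07.
ε < 0: complements.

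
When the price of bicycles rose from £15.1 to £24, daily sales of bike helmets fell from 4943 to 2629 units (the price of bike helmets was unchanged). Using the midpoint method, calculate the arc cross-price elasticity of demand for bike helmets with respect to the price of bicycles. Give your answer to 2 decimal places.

-1.34

ΔQ_A = 2629 − 4943 = -2314; ΔP_B = 24 − 15.1 = 8.9.
Midpoints: Q̄_A = 3786.0, P̄_B = 19.55.
ε = (ΔQ_A/Q̄_A)/(ΔP_B/P̄_B) = (-2314/3786.0)/(8.9/19.55) ≈ -1.34.
ε < 0: bike helmets and bicycles are complements.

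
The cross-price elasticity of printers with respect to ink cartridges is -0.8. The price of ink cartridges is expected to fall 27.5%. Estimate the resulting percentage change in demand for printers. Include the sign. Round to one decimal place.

%ΔQ ≈ ε × %ΔP of ink cartridges = -0.8 × (-27.5%) = 22.0%.
Demand for printers rises by about 22.0%.

22.0%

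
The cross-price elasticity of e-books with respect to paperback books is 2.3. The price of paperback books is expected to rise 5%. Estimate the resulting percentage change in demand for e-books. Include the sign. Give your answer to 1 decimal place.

%ΔQ ≈ ε × %ΔP of paperback books = 2.3 × (5%) = 11.5%.

11.5%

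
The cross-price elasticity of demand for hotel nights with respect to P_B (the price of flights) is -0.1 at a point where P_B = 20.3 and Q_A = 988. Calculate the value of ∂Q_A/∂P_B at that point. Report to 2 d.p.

-4.87

ε = (∂Q_A/∂P_B)·(P_B/Q_A) ⇒ ∂Q_A/∂P_B = ε·Q_A/P_B = -0.1 × 988/20.3 ≈ -4.87.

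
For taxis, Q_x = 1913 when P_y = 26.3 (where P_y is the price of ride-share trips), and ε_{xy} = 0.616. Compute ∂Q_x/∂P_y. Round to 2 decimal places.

44.81

ε = (∂Q_x/∂P_y)·(P_y/Q_x) ⇒ ∂Q_x/∂P_y = ε·Q_x/P_y = 0.616 × 1913/26.3 ≈ 44.81.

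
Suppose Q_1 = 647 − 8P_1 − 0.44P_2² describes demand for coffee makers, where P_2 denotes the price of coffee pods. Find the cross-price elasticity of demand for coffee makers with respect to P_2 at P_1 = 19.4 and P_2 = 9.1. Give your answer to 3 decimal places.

-0.160

At P_1 = 19.4 and P_2 = 9.1: Q_1 = 455.364.
∂Q_1/∂P_2 = -0.88P_2 = -0.88(9.1) = -8.0080.
ε = (∂Q_1/∂P_2)(P_2/Q_1) = -8.0080 × (9.1/455.364) ≈ -0.160.
ε < 0: complements.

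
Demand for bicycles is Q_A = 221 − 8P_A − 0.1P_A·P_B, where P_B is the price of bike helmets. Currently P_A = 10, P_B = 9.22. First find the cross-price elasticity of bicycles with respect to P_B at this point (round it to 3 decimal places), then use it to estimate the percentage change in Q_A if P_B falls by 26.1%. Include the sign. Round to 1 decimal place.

1.8%

At P_A = 10, P_B = 9.22: Q_A = 131.78.
∂Q_A/∂P_B = -0.1P_A = -1.0000.
ε = (∂Q_A/∂P_B)(P_B/Q_A) = -1.0000 × 9.22/131.78 ≈ -0.070.
%ΔQ_A ≈ ε × %ΔP_B = -0.070 × (-26.1%) = 1.8%.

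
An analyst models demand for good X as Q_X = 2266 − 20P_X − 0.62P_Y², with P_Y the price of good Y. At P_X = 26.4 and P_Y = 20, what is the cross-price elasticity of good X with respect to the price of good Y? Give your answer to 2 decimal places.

-0.33

At P_X = 26.4 and P_Y = 20: Q_X = 1490.
∂Q_X/∂P_Y = -1.24P_Y = -1.24(20) = -24.8000.
ε = (∂Q_X/∂P_Y)(P_Y/Q_X) = -24.8000 × (20/1490) ≈ -0.33.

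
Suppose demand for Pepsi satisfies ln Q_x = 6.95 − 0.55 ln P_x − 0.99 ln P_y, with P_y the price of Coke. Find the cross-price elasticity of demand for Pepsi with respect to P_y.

In a log-linear (constant-elasticity) demand function, the coefficient on ln P_y is the cross-price elasticity.
ε = -0.99. Negative, so Pepsi and Coke are complements.

-0.99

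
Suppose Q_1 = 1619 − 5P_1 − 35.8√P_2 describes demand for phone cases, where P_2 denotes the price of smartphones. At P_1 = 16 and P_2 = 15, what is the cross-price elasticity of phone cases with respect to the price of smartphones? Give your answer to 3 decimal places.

-0.050

At P_1 = 16 and P_2 = 15: Q_1 = 1400.347.
∂Q_1/∂P_2 = -35.8/(2√P_2) = -35.8/(2√15) = -4.6218.
ε = (∂Q_1/∂P_2)(P_2/Q_1) = -4.6218 × (15/1400.347) ≈ -0.050.
ε < 0: complements.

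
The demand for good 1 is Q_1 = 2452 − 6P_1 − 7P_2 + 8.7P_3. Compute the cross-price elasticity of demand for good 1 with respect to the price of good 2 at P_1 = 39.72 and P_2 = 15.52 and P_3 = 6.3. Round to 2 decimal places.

-0.05

At P_1 = 39.72 and P_2 = 15.52 and P_3 = 6.3: Q_1 = 2159.85.
∂Q_1/∂P_2 = -7.
ε = (∂Q_1/∂P_2)(P_2/Q_1) = -7 × (15.52/2159.85) ≈ -0.05.
Since ε < 0, good 1 and good 2 are complements.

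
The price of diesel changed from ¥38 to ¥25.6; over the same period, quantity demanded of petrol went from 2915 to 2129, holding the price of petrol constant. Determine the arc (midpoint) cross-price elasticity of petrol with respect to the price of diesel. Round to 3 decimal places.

ΔQ_A = 2129 − 2915 = -786; ΔP_B = 25.6 − 38 = -12.4.
Midpoints: Q̄_A = 2522.0, P̄_B = 31.80.
ε = (ΔQ_A/Q̄_A)/(ΔP_B/P̄_B) = (-786/2522.0)/(-12.4/31.80) ≈ 0.799.

0.799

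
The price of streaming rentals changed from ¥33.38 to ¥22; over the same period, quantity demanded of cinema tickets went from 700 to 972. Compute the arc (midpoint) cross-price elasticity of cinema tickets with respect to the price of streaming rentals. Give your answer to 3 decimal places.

ΔQ_A = 972 − 700 = 272; ΔP_B = 22 − 33.38 = -11.38.
Midpoints: Q̄_A = 836.0, P̄_B = 27.69.
ε = (ΔQ_A/Q̄_A)/(ΔP_B/P̄_B) = (272/836.0)/(-11.38/27.69) ≈ -0.792.
ε < 0: cinema tickets and streaming rentals are complements.

-0.792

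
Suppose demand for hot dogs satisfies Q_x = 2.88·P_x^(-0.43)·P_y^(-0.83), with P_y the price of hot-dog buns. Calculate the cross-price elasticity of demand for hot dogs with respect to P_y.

-0.83

In a log-linear (constant-elasticity) demand function, the coefficient on the exponent of P_y is the cross-price elasticity.
ε = -0.83. Negative, so hot dogs and hot-dog buns are complements.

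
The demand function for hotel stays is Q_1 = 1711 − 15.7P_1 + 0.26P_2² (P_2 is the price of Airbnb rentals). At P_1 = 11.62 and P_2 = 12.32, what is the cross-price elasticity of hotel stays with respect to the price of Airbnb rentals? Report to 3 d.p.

0.050

At P_1 = 11.62 and P_2 = 12.32: Q_1 = 1568.029.
∂Q_1/∂P_2 = 0.52P_2 = 0.52(12.32) = 6.4064.
ε = (∂Q_1/∂P_2)(P_2/Q_1) = 6.4064 × (12.32/1568.029) ≈ 0.050.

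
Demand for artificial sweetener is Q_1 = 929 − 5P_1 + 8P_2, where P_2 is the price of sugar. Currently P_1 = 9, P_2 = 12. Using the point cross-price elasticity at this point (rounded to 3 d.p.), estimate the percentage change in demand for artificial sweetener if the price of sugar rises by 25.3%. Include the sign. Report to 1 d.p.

2.5%

At P_1 = 9, P_2 = 12: Q_1 = 980.
∂Q_1/∂P_2 = 8.
ε = (∂Q_1/∂P_2)(P_2/Q_1) = 8.0000 × 12/980 ≈ 0.098.
%ΔQ_1 ≈ ε × %ΔP_2 = 0.098 × (25.3%) = 2.5%.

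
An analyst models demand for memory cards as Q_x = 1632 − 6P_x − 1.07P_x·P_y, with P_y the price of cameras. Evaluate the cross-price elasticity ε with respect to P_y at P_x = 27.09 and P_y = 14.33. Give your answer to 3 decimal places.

-0.394

At P_x = 27.09 and P_y = 14.33: Q_x = 1054.086.
∂Q_x/∂P_y = -1.07P_x = -1.07(27.09) = -28.9863.
ε = (∂Q_x/∂P_y)(P_y/Q_x) = -28.9863 × (14.33/1054.086) ≈ -0.394.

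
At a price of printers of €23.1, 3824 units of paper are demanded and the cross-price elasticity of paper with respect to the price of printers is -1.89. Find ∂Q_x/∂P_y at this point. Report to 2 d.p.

-312.87

ε = (∂Q_x/∂P_y)·(P_y/Q_x) ⇒ ∂Q_x/∂P_y = ε·Q_x/P_y = -1.89 × 3824/23.1 ≈ -312.87.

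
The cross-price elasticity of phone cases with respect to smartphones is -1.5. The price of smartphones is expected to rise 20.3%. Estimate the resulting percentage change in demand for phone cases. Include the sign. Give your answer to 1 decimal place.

-30.5%

%ΔQ ≈ ε × %ΔP of smartphones = -1.5 × (20.3%) = -30.5%.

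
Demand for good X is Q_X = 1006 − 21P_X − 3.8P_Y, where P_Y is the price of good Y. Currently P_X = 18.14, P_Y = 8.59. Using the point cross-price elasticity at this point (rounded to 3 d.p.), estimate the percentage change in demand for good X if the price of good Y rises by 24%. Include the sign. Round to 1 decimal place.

-1.3%

At P_X = 18.14, P_Y = 8.59: Q_X = 592.418.
∂Q_X/∂P_Y = -3.8.
ε = (∂Q_X/∂P_Y)(P_Y/Q_X) = -3.8000 × 8.59/592.418 ≈ -0.055.
%ΔQ_X ≈ ε × %ΔP_Y = -0.055 × (24%) = -1.3%.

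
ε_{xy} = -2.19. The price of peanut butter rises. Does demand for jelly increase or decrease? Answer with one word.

decrease

ε < 0 and the price of peanut butter rises, so the quantity of jelly moves in the opposite direction: it decreases.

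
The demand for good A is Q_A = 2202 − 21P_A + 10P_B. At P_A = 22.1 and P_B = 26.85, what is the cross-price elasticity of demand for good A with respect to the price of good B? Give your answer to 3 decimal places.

0.134

At P_A = 22.1 and P_B = 26.85: Q_A = 2006.4.
∂Q_A/∂P_B = 10.
ε = (∂Q_A/∂P_B)(P_B/Q_A) = 10 × (26.85/2006.4) ≈ 0.134.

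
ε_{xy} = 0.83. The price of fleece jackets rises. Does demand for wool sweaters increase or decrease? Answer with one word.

increase

ε > 0 and the price of fleece jackets rises, so the quantity of wool sweaters moves in the same direction: it increases.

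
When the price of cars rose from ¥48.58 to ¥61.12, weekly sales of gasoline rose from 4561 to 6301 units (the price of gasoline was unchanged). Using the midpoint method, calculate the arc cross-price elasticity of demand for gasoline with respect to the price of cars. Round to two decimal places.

ΔQ_A = 6301 − 4561 = 1740; ΔP_B = 61.12 − 48.58 = 12.54.
Midpoints: Q̄_A = 5431.0, P̄_B = 54.85.
ε = (ΔQ_A/Q̄_A)/(ΔP_B/P̄_B) = (1740/5431.0)/(12.54/54.85) ≈ 1.40.

1.40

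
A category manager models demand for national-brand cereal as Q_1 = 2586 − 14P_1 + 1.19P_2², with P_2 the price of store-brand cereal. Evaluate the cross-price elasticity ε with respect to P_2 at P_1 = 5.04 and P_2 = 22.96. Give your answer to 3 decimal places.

0.399

At P_1 = 5.04 and P_2 = 22.96: Q_1 = 3142.762.
∂Q_1/∂P_2 = 2.38P_2 = 2.38(22.96) = 54.6448.
ε = (∂Q_1/∂P_2)(P_2/Q_1) = 54.6448 × (22.96/3142.762) ≈ 0.399.
ε > 0: substitutes.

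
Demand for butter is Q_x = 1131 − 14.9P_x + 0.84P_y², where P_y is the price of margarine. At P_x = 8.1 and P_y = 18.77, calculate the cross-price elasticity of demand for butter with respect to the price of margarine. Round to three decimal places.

0.453

At P_x = 8.1 and P_y = 18.77: Q_x = 1306.253.
∂Q_x/∂P_y = 1.68P_y = 1.68(18.77) = 31.5336.
ε = (∂Q_x/∂P_y)(P_y/Q_x) = 31.5336 × (18.77/1306.253) ≈ 0.453.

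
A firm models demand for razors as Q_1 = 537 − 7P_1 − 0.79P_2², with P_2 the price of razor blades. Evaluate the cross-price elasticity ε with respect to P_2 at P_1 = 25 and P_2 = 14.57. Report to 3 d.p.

At P_1 = 25 and P_2 = 14.57: Q_1 = 194.295.
∂Q_1/∂P_2 = -1.58P_2 = -1.58(14.57) = -23.0206.
ε = (∂Q_1/∂P_2)(P_2/Q_1) = -23.0206 × (14.57/194.295) ≈ -1.726.

-1.726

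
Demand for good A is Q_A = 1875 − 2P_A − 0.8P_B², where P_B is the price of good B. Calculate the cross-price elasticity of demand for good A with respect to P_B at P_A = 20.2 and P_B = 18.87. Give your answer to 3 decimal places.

-0.368

At P_A = 20.2 and P_B = 18.87: Q_A = 1549.738.
∂Q_A/∂P_B = -1.6P_B = -1.6(18.87) = -30.1920.
ε = (∂Q_A/∂P_B)(P_B/Q_A) = -30.1920 × (18.87/1549.738) ≈ -0.368.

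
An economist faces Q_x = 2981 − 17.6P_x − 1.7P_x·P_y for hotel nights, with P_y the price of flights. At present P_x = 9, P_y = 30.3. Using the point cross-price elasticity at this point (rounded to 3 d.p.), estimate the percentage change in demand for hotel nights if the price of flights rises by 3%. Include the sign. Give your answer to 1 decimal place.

-0.6%

At P_x = 9, P_y = 30.3: Q_x = 2359.01.
∂Q_x/∂P_y = -1.7P_x = -15.3000.
ε = (∂Q_x/∂P_y)(P_y/Q_x) = -15.3000 × 30.3/2359.01 ≈ -0.197.
%ΔQ_x ≈ ε × %ΔP_y = -0.197 × (3%) = -0.6%.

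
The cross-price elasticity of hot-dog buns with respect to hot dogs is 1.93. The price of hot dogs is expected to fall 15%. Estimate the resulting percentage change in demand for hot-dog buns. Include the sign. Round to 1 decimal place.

%ΔQ ≈ ε × %ΔP of hot dogs = 1.93 × (-15%) = -29.0%.
Demand for hot-dog buns falls by about 29.0%.

-29.0%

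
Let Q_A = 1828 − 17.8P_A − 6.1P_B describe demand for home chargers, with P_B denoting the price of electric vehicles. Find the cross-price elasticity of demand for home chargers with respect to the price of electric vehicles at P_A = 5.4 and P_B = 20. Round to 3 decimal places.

-0.076

At P_A = 5.4 and P_B = 20: Q_A = 1609.88.
∂Q_A/∂P_B = -6.1.
ε = (∂Q_A/∂P_B)(P_B/Q_A) = -6.1 × (20/1609.88) ≈ -0.076.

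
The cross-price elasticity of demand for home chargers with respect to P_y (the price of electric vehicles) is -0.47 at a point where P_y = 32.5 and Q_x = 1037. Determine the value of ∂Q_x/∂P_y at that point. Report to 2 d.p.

ε = (∂Q_x/∂P_y)·(P_y/Q_x) ⇒ ∂Q_x/∂P_y = ε·Q_x/P_y = -0.47 × 1037/32.5 ≈ -15.00.

-15.00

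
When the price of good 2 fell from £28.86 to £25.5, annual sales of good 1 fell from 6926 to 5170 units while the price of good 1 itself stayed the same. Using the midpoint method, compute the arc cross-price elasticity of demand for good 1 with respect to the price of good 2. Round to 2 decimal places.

2.35

ΔQ_1 = 5170 − 6926 = -1756; ΔP_2 = 25.5 − 28.86 = -3.36.
Midpoints: Q̄_1 = 6048.0, P̄_2 = 27.18.
ε = (ΔQ_1/Q̄_1)/(ΔP_2/P̄_2) = (-1756/6048.0)/(-3.36/27.18) ≈ 2.35.
ε > 0: good 1 and good 2 are substitutes.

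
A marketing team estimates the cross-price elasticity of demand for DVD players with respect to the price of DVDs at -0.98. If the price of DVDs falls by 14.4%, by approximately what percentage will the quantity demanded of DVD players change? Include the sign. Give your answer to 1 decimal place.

14.1%

%ΔQ ≈ ε × %ΔP of DVDs = -0.98 × (-14.4%) = 14.1%.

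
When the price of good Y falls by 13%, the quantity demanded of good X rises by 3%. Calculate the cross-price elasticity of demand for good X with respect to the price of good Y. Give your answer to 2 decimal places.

ε = (%ΔQ of good X) / (%ΔP of good Y) = (3%) / (-13%) ≈ -0.23.
Negative cross-price elasticity: complements.

-0.23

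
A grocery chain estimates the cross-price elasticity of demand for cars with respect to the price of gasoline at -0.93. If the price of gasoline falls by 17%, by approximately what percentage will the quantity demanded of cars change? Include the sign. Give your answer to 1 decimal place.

15.8%

%ΔQ ≈ ε × %ΔP of gasoline = -0.93 × (-17%) = 15.8%.
Demand for cars rises by about 15.8%.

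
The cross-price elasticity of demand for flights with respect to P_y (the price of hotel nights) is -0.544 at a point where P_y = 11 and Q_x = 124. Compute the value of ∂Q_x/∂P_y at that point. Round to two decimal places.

-6.13

ε = (∂Q_x/∂P_y)·(P_y/Q_x) ⇒ ∂Q_x/∂P_y = ε·Q_x/P_y = -0.544 × 124/11 ≈ -6.13.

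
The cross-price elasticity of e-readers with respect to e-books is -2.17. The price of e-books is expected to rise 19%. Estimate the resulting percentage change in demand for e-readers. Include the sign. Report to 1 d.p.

%ΔQ ≈ ε × %ΔP of e-books = -2.17 × (19%) = -41.2%.
Demand for e-readers falls by about 41.2%.

-41.2%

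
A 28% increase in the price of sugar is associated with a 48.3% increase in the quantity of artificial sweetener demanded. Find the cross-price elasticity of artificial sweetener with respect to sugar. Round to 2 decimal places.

1.73

ε = (%ΔQ of artificial sweetener) / (%ΔP of sugar) = (48.3%) / (28%) ≈ 1.73.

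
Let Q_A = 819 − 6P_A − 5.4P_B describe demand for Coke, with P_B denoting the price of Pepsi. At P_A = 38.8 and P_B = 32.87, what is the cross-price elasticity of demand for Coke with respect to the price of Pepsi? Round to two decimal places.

At P_A = 38.8 and P_B = 32.87: Q_A = 408.702.
∂Q_A/∂P_B = -5.4.
ε = (∂Q_A/∂P_B)(P_B/Q_A) = -5.4 × (32.87/408.702) ≈ -0.43.
Since ε < 0, Coke and Pepsi are complements.

-0.43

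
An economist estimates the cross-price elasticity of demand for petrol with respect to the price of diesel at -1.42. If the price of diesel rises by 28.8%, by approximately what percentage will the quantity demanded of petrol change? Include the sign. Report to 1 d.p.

%ΔQ ≈ ε × %ΔP of diesel = -1.42 × (28.8%) = -40.9%.

-40.9%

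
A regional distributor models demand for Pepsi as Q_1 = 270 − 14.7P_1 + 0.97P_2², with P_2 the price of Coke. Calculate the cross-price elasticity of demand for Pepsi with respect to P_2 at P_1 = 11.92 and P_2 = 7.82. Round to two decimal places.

At P_1 = 11.92 and P_2 = 7.82: Q_1 = 154.094.
∂Q_1/∂P_2 = 1.94P_2 = 1.94(7.82) = 15.1708.
ε = (∂Q_1/∂P_2)(P_2/Q_1) = 15.1708 × (7.82/154.094) ≈ 0.77.
ε > 0: substitutes.

0.77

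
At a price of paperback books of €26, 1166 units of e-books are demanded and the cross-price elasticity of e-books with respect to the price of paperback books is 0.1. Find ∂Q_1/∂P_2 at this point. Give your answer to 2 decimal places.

4.48

ε = (∂Q_1/∂P_2)·(P_2/Q_1) ⇒ ∂Q_1/∂P_2 = ε·Q_1/P_2 = 0.1 × 1166/26 ≈ 4.48.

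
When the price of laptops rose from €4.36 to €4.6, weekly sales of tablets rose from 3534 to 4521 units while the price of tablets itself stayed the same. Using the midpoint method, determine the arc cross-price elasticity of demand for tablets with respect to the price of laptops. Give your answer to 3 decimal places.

ΔQ_A = 4521 − 3534 = 987; ΔP_B = 4.6 − 4.36 = 0.24.
Midpoints: Q̄_A = 4027.5, P̄_B = 4.48.
ε = (ΔQ_A/Q̄_A)/(ΔP_B/P̄_B) = (987/4027.5)/(0.24/4.48) ≈ 4.575.

4.575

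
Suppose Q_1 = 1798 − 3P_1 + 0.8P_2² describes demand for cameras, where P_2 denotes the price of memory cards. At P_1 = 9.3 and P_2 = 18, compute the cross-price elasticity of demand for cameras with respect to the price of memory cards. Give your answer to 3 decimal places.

0.255

At P_1 = 9.3 and P_2 = 18: Q_1 = 2029.3.
∂Q_1/∂P_2 = 1.6P_2 = 1.6(18) = 28.8000.
ε = (∂Q_1/∂P_2)(P_2/Q_1) = 28.8000 × (18/2029.3) ≈ 0.255.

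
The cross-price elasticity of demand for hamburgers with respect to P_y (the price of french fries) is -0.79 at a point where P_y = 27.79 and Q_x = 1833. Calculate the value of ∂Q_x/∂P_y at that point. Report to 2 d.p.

ε = (∂Q_x/∂P_y)·(P_y/Q_x) ⇒ ∂Q_x/∂P_y = ε·Q_x/P_y = -0.79 × 1833/27.79 ≈ -52.11.

-52.11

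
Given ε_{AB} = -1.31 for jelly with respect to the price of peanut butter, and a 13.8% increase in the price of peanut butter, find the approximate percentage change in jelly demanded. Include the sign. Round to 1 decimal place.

-18.1%

%ΔQ ≈ ε × %ΔP of peanut butter = -1.31 × (13.8%) = -18.1%.
Demand for jelly falls by about 18.1%.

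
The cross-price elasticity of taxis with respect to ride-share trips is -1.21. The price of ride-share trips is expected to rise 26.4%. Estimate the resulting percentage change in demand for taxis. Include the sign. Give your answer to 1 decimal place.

%ΔQ ≈ ε × %ΔP of ride-share trips = -1.21 × (26.4%) = -31.9%.

-31.9%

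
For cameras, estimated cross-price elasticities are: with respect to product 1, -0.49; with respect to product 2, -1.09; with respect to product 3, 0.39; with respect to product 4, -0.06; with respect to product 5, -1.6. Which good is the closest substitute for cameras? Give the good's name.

Substitutes have ε > 0. Among the positive values, 0.39 (product 3) is largest.

product 3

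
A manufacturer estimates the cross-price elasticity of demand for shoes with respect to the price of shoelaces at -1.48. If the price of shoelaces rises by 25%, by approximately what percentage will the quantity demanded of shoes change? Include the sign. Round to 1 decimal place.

%ΔQ ≈ ε × %ΔP of shoelaces = -1.48 × (25%) = -37.0%.
Demand for shoes falls by about 37.0%.

-37.0%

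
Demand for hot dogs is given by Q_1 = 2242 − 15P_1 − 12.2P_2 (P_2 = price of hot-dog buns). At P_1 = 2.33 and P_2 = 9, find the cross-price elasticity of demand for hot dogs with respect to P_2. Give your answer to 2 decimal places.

At P_1 = 2.33 and P_2 = 9: Q_1 = 2097.25.
∂Q_1/∂P_2 = -12.2.
ε = (∂Q_1/∂P_2)(P_2/Q_1) = -12.2 × (9/2097.25) ≈ -0.05.
Since ε < 0, hot dogs and hot-dog buns are complements.

-0.05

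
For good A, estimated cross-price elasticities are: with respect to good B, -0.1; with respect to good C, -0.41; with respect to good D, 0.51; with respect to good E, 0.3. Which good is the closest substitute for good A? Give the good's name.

Substitutes have ε > 0. Among the positive values, 0.51 (good D) is largest.

good D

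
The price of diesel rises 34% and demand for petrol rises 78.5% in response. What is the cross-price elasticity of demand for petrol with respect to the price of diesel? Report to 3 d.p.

ε = (%ΔQ of petrol) / (%ΔP of diesel) = (78.5%) / (34%) ≈ 2.309.

2.309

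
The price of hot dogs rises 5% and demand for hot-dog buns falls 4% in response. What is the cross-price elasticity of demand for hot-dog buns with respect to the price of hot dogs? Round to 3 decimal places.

ε = (%ΔQ of hot-dog buns) / (%ΔP of hot dogs) = (-4%) / (5%) ≈ -0.800.

-0.800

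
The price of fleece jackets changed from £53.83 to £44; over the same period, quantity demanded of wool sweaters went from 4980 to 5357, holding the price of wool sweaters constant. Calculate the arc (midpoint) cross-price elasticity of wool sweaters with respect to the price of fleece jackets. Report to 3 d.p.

ΔQ_A = 5357 − 4980 = 377; ΔP_B = 44 − 53.83 = -9.83.
Midpoints: Q̄_A = 5168.5, P̄_B = 48.91.
ε = (ΔQ_A/Q̄_A)/(ΔP_B/P̄_B) = (377/5168.5)/(-9.83/48.91) ≈ -0.363.

-0.363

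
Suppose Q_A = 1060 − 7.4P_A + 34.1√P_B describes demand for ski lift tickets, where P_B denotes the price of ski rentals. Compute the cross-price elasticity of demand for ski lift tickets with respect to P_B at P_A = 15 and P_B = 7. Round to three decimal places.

0.043

At P_A = 15 and P_B = 7: Q_A = 1039.220.
∂Q_A/∂P_B = 34.1/(2√P_B) = 34.1/(2√7) = 6.4443.
ε = (∂Q_A/∂P_B)(P_B/Q_A) = 6.4443 × (7/1039.220) ≈ 0.043.
ε > 0: substitutes.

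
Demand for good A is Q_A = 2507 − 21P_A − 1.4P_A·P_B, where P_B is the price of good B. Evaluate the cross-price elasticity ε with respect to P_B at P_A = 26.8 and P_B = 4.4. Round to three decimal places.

-0.093

At P_A = 26.8 and P_B = 4.4: Q_A = 1779.112.
∂Q_A/∂P_B = -1.4P_A = -1.4(26.8) = -37.5200.
ε = (∂Q_A/∂P_B)(P_B/Q_A) = -37.5200 × (4.4/1779.112) ≈ -0.093.
ε < 0: complements.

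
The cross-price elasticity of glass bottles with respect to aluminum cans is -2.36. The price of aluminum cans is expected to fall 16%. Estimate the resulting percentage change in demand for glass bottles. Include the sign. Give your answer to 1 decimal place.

37.8%

%ΔQ ≈ ε × %ΔP of aluminum cans = -2.36 × (-16%) = 37.8%.
Demand for glass bottles rises by about 37.8%.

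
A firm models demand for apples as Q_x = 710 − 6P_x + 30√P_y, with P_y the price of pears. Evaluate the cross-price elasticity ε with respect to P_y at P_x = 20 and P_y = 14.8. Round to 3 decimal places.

0.082

At P_x = 20 and P_y = 14.8: Q_x = 705.412.
∂Q_x/∂P_y = 30/(2√P_y) = 30/(2√14.8) = 3.8991.
ε = (∂Q_x/∂P_y)(P_y/Q_x) = 3.8991 × (14.8/705.412) ≈ 0.082.
ε > 0: substitutes.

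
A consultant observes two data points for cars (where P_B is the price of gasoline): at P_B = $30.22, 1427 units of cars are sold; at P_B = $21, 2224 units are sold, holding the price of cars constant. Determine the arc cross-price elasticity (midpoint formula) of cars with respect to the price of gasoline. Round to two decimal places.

ΔQ_A = 2224 − 1427 = 797; ΔP_B = 21 − 30.22 = -9.22.
Midpoints: Q̄_A = 1825.5, P̄_B = 25.61.
ε = (ΔQ_A/Q̄_A)/(ΔP_B/P̄_B) = (797/1825.5)/(-9.22/25.61) ≈ -1.21.

-1.21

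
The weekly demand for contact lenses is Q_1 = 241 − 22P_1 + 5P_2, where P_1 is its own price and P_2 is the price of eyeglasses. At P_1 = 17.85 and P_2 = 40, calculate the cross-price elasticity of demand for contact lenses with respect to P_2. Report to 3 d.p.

4.141

At P_1 = 17.85 and P_2 = 40: Q_1 = 48.3.
∂Q_1/∂P_2 = 5.
ε = (∂Q_1/∂P_2)(P_2/Q_1) = 5 × (40/48.3) ≈ 4.141.
Since ε > 0, contact lenses and eyeglasses are substitutes.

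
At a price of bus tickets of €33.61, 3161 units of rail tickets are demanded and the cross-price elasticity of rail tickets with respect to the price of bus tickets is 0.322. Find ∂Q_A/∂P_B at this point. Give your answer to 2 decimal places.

ε = (∂Q_A/∂P_B)·(P_B/Q_A) ⇒ ∂Q_A/∂P_B = ε·Q_A/P_B = 0.322 × 3161/33.61 ≈ 30.28.

30.28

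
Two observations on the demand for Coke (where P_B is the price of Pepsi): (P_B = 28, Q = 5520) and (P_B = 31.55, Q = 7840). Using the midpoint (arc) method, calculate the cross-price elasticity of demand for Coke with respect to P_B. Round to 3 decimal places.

2.913

ΔQ_A = 7840 − 5520 = 2320; ΔP_B = 31.55 − 28 = 3.55.
Midpoints: Q̄_A = 6680.0, P̄_B = 29.77.
ε = (ΔQ_A/Q̄_A)/(ΔP_B/P̄_B) = (2320/6680.0)/(3.55/29.77) ≈ 2.913.
ε > 0: Coke and Pepsi are substitutes.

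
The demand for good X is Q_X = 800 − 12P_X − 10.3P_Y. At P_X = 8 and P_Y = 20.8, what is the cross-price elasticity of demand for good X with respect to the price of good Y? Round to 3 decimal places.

At P_X = 8 and P_Y = 20.8: Q_X = 489.76.
∂Q_X/∂P_Y = -10.3.
ε = (∂Q_X/∂P_Y)(P_Y/Q_X) = -10.3 × (20.8/489.76) ≈ -0.437.

-0.437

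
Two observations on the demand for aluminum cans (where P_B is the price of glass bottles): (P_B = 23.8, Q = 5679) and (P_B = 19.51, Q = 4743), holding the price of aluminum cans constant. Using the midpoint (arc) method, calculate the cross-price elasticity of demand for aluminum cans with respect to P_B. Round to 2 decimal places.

0.91

ΔQ_A = 4743 − 5679 = -936; ΔP_B = 19.51 − 23.8 = -4.29.
Midpoints: Q̄_A = 5211.0, P̄_B = 21.66.
ε = (ΔQ_A/Q̄_A)/(ΔP_B/P̄_B) = (-936/5211.0)/(-4.29/21.66) ≈ 0.91.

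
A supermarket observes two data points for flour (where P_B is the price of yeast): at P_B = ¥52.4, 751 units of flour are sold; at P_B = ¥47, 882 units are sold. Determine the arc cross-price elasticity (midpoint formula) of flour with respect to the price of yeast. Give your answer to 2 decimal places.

-1.48

ΔQ_A = 882 − 751 = 131; ΔP_B = 47 − 52.4 = -5.4.
Midpoints: Q̄_A = 816.5, P̄_B = 49.70.
ε = (ΔQ_A/Q̄_A)/(ΔP_B/P̄_B) = (131/816.5)/(-5.4/49.70) ≈ -1.48.
ε < 0: flour and yeast are complements.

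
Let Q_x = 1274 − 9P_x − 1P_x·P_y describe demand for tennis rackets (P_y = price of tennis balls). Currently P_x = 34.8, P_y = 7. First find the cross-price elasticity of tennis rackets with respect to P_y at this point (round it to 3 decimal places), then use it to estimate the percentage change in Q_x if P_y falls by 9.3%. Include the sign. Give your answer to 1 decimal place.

3.2%

At P_x = 34.8, P_y = 7: Q_x = 717.2.
∂Q_x/∂P_y = -1P_x = -34.8000.
ε = (∂Q_x/∂P_y)(P_y/Q_x) = -34.8000 × 7/717.2 ≈ -0.340.
%ΔQ_x ≈ ε × %ΔP_y = -0.340 × (-9.3%) = 3.2%.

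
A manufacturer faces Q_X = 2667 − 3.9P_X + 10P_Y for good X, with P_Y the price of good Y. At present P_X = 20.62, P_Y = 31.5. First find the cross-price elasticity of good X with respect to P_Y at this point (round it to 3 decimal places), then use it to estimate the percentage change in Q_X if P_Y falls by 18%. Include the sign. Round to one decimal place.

At P_X = 20.62, P_Y = 31.5: Q_X = 2901.582.
∂Q_X/∂P_Y = 10.
ε = (∂Q_X/∂P_Y)(P_Y/Q_X) = 10.0000 × 31.5/2901.582 ≈ 0.109.
%ΔQ_X ≈ ε × %ΔP_Y = 0.109 × (-18%) = -2.0%.

-2.0%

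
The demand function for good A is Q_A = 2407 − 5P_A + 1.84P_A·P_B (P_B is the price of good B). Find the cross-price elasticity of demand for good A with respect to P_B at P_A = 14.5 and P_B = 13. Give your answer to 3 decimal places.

0.129

At P_A = 14.5 and P_B = 13: Q_A = 2681.34.
∂Q_A/∂P_B = 1.84P_A = 1.84(14.5) = 26.6800.
ε = (∂Q_A/∂P_B)(P_B/Q_A) = 26.6800 × (13/2681.34) ≈ 0.129.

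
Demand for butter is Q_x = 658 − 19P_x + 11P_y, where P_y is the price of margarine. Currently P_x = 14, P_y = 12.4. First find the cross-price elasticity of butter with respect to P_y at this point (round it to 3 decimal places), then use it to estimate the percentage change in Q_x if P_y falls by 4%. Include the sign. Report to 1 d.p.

At P_x = 14, P_y = 12.4: Q_x = 528.4.
∂Q_x/∂P_y = 11.
ε = (∂Q_x/∂P_y)(P_y/Q_x) = 11.0000 × 12.4/528.4 ≈ 0.258.
%ΔQ_x ≈ ε × %ΔP_y = 0.258 × (-4%) = -1.0%.

-1.0%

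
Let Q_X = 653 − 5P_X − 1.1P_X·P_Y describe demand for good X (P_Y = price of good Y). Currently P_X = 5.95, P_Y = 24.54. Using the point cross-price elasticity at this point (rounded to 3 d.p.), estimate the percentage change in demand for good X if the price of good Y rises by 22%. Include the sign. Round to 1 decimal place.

-7.6%

At P_X = 5.95, P_Y = 24.54: Q_X = 462.636.
∂Q_X/∂P_Y = -1.1P_X = -6.5450.
ε = (∂Q_X/∂P_Y)(P_Y/Q_X) = -6.5450 × 24.54/462.636 ≈ -0.347.
%ΔQ_X ≈ ε × %ΔP_Y = -0.347 × (22%) = -7.6%.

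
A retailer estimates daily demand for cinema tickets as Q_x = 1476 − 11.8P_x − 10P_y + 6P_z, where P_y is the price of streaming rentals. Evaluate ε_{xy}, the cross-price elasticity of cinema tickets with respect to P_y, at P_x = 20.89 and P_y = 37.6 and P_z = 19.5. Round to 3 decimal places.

-0.387

At P_x = 20.89 and P_y = 37.6 and P_z = 19.5: Q_x = 970.498.
∂Q_x/∂P_y = -10.
ε = (∂Q_x/∂P_y)(P_y/Q_x) = -10 × (37.6/970.498) ≈ -0.387.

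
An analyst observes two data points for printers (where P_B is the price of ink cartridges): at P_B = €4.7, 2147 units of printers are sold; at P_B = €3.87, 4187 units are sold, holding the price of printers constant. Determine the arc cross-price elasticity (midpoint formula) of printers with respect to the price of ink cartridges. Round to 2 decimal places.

ΔQ_A = 4187 − 2147 = 2040; ΔP_B = 3.87 − 4.7 = -0.83.
Midpoints: Q̄_A = 3167.0, P̄_B = 4.29.
ε = (ΔQ_A/Q̄_A)/(ΔP_B/P̄_B) = (2040/3167.0)/(-0.83/4.29) ≈ -3.33.
ε < 0: printers and ink cartridges are complements.

-3.33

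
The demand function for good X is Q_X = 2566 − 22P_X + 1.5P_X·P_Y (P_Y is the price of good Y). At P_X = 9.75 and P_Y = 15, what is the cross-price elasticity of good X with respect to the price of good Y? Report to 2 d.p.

At P_X = 9.75 and P_Y = 15: Q_X = 2570.875.
∂Q_X/∂P_Y = 1.5P_X = 1.5(9.75) = 14.6250.
ε = (∂Q_X/∂P_Y)(P_Y/Q_X) = 14.6250 × (15/2570.875) ≈ 0.09.

0.09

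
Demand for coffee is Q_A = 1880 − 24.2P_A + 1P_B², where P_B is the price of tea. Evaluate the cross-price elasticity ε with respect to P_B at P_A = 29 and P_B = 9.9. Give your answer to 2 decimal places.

At P_A = 29 and P_B = 9.9: Q_A = 1276.21.
∂Q_A/∂P_B = 2P_B = 2(9.9) = 19.8000.
ε = (∂Q_A/∂P_B)(P_B/Q_A) = 19.8000 × (9.9/1276.21) ≈ 0.15.

0.15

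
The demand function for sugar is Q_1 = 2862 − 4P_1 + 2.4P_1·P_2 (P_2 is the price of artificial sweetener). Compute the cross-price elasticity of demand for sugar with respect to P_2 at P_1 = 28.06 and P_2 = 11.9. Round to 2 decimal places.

0.23

At P_1 = 28.06 and P_2 = 11.9: Q_1 = 3551.154.
∂Q_1/∂P_2 = 2.4P_1 = 2.4(28.06) = 67.3440.
ε = (∂Q_1/∂P_2)(P_2/Q_1) = 67.3440 × (11.9/3551.154) ≈ 0.23.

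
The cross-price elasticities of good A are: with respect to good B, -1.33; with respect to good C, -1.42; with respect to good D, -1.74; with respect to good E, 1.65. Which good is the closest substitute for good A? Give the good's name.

Substitutes have ε > 0. Among the positive values, 1.65 (good E) is largest.

good E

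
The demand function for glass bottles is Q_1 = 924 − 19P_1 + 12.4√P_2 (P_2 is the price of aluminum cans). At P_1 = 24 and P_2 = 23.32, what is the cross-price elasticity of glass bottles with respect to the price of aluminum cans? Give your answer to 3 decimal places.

At P_1 = 24 and P_2 = 23.32: Q_1 = 527.881.
∂Q_1/∂P_2 = 12.4/(2√P_2) = 12.4/(2√23.32) = 1.2839.
ε = (∂Q_1/∂P_2)(P_2/Q_1) = 1.2839 × (23.32/527.881) ≈ 0.057.

0.057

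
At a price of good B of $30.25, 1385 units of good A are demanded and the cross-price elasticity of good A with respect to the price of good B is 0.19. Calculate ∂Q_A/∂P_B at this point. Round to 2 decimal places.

8.70

ε = (∂Q_A/∂P_B)·(P_B/Q_A) ⇒ ∂Q_A/∂P_B = ε·Q_A/P_B = 0.19 × 1385/30.25 ≈ 8.70.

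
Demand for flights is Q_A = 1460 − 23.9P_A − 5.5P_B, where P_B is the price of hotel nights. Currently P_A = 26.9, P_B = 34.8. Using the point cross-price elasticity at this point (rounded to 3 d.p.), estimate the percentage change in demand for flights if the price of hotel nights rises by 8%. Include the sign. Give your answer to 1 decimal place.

-2.4%

At P_A = 26.9, P_B = 34.8: Q_A = 625.69.
∂Q_A/∂P_B = -5.5.
ε = (∂Q_A/∂P_B)(P_B/Q_A) = -5.5000 × 34.8/625.69 ≈ -0.306.
%ΔQ_A ≈ ε × %ΔP_B = -0.306 × (8%) = -2.4%.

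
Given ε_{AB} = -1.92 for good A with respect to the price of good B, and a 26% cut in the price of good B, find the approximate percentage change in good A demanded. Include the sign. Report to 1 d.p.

%ΔQ ≈ ε × %ΔP of good B = -1.92 × (-26%) = 49.9%.

49.9%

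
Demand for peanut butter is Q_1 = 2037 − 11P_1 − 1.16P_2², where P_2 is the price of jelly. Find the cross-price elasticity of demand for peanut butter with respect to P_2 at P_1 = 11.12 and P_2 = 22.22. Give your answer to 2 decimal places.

At P_1 = 11.12 and P_2 = 22.22: Q_1 = 1341.955.
∂Q_1/∂P_2 = -2.32P_2 = -2.32(22.22) = -51.5504.
ε = (∂Q_1/∂P_2)(P_2/Q_1) = -51.5504 × (22.22/1341.955) ≈ -0.85.

-0.85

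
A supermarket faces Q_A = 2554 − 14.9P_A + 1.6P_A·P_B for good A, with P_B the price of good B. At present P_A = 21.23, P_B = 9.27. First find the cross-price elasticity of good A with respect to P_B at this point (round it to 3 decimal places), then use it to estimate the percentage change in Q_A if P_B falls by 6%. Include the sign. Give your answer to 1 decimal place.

At P_A = 21.23, P_B = 9.27: Q_A = 2552.556.
∂Q_A/∂P_B = 1.6P_A = 33.9680.
ε = (∂Q_A/∂P_B)(P_B/Q_A) = 33.9680 × 9.27/2552.556 ≈ 0.123.
%ΔQ_A ≈ ε × %ΔP_B = 0.123 × (-6%) = -0.7%.

-0.7%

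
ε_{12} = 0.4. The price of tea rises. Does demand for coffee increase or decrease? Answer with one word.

ε > 0 and the price of tea rises, so the quantity of coffee moves in the same direction: it increases.

increase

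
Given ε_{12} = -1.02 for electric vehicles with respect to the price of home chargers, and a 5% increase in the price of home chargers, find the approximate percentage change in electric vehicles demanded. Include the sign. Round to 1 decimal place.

%ΔQ ≈ ε × %ΔP of home chargers = -1.02 × (5%) = -5.1%.

-5.1%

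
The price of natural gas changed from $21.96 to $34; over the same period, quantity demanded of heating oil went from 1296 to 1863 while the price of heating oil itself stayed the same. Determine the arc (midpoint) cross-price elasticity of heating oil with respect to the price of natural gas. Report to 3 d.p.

0.834

ΔQ_A = 1863 − 1296 = 567; ΔP_B = 34 − 21.96 = 12.04.
Midpoints: Q̄_A = 1579.5, P̄_B = 27.98.
ε = (ΔQ_A/Q̄_A)/(ΔP_B/P̄_B) = (567/1579.5)/(12.04/27.98) ≈ 0.834.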